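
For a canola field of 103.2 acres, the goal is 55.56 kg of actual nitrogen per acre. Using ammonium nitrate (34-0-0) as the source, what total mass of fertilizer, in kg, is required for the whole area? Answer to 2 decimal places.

Product per acre = 55.56 / 34% = 163.412 kg.
Total product = 163.412 × 103.2 = 16864.094 kg.

16864.09 kg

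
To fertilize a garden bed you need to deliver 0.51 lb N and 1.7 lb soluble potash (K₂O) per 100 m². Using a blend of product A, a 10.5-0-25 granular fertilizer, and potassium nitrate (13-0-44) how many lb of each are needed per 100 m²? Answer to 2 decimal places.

Per-100 m² balance (a = product A, b = potassium nitrate):
N: 0.105·a + 0.13·b = 0.51
K₂O: 0.25·a + 0.44·b = 1.7
Eliminate b: (row1) − 0.13/0.44·(row2) → 0.0311364·a = 0.00772727, so a = 0.248175.
Then b = (1.7 − 0.25·0.248175) / 0.44 = 3.72263.

0.25 lb product A, 3.72 lb potassium nitrate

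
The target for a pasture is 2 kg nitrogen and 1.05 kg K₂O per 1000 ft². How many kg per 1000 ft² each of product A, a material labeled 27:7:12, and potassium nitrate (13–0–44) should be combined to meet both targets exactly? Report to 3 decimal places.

Per-1000 ft² balance (a = product A, b = potassium nitrate):
N: 0.27·a + 0.13·b = 2
K₂O: 0.12·a + 0.44·b = 1.05
From row1: a = (2 − 0.13·b) / 0.27.
Into row2: 0.12·(2 − 0.13·b)/0.27 + 0.44·b = 1.05 → b = 0.421512, a = 7.20446.

7.204 kg product A, 0.422 kg potassium nitrate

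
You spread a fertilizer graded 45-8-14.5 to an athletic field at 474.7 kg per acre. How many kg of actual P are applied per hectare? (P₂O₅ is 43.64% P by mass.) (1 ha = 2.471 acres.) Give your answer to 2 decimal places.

P₂O₅ per acre = 474.7 × 8% = 37.976 kg.
Elemental P = 37.976 × 0.4364 = 16.5727 kg per acre.
Convert to per hectare: 16.5727 × 2.471 = 40.9512 kg.

40.95 kg P per hectare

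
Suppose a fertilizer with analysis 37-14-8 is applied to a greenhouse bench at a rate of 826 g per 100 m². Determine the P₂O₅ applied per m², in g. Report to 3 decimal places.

P₂O₅ per 100 m² = 826 × 14% = 115.64 g.
Convert to per m²: 115.64 × 0.01 = 1.1564 g.

1.156 g P₂O₅ per sq m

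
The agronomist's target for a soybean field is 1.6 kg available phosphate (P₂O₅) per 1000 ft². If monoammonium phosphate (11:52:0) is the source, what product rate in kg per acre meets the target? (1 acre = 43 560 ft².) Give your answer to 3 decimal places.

Product per 1000 ft² = 1.6 / 52% = 3.07692 kg.
Convert to per acre: 3.07692 × 43.56 = 134.0308 kg.

134.031 kg of product per acre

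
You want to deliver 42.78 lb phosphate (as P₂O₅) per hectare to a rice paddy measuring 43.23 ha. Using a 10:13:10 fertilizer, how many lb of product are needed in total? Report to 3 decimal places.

14225.995 lb

Product per hectare = 42.78 / 13% = 329.077 lb.
Total product = 329.077 × 43.23 = 14225.9954 lb.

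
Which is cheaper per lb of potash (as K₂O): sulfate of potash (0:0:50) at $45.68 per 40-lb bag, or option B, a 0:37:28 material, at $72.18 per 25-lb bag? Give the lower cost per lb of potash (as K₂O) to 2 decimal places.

sulfate of potash: K₂O per bag = 40 × 50% = 20 lb; cost = 45.68 / 20 = $2.2840/lb K₂O.
option B: K₂O per bag = 25 × 28% = 7 lb; cost = 72.18 / 7 = $10.3114/lb K₂O.
sulfate of potash is cheaper.

$2.28 per lb K₂O (sulfate of potash)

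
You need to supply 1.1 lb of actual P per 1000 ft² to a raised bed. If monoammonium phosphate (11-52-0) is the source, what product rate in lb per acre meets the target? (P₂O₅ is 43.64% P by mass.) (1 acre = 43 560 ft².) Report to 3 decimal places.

As P₂O₅: 1.1 / 0.4364 = 2.52062 lb per 1000 ft².
Product per 1000 ft² = 2.52062 / 52% = 4.84735 lb.
Convert to per acre: 4.84735 × 43.56 = 211.1507 lb.

211.151 lb of product per acre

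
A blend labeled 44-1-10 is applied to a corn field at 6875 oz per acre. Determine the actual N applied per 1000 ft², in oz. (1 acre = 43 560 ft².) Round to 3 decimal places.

nitrogen per acre = 6875 × 44% = 3025 oz.
Convert to per 1000 ft²: 3025 × 0.0229568 = 69.4444 oz.

69.444 oz N per thousand sq ft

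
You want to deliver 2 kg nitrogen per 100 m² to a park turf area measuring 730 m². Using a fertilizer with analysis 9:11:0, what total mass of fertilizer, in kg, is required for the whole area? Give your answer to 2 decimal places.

162.22 kg

Product per 100 m² = 2 / 9% = 22.2222 kg.
Total product = 22.2222 × 730 / 100 = 162.222 kg.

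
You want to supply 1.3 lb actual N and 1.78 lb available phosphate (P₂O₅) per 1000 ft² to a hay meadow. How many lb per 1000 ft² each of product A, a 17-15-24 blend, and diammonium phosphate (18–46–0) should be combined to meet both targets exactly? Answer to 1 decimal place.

5.4 lb product A, 2.1 lb diammonium phosphate

Per-1000 ft² balance (a = product A, b = diammonium phosphate):
N: 0.17·a + 0.18·b = 1.3
P₂O₅: 0.15·a + 0.46·b = 1.78
Solving simultaneously: a = 5.42188, b = 2.10156.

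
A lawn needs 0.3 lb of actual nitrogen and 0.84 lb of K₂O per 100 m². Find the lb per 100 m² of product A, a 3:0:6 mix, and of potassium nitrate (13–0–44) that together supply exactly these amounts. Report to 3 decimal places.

Per-100 m² balance (a = product A, b = potassium nitrate):
N: 0.03·a + 0.13·b = 0.3
K₂O: 0.06·a + 0.44·b = 0.84
From row1: a = (0.3 − 0.13·b) / 0.03.
Into row2: 0.06·(0.3 − 0.13·b)/0.03 + 0.44·b = 0.84 → b = 1.33333, a = 4.22222.

4.222 lb product A, 1.333 lb potassium nitrate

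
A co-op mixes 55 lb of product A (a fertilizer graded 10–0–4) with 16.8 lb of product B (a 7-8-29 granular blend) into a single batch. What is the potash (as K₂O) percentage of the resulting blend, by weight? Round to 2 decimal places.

9.85% K₂O

Total mass = 55 + 16.8 = 71.8 lb.
K₂O mass = 4%×55 + 29%×16.8 = 7.072 lb.
% K₂O = 7.072 / 71.8 = 9.84958%.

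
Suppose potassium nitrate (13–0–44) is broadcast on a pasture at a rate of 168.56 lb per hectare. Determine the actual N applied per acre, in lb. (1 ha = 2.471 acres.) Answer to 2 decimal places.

8.87 lb N per acre

nitrogen per hectare = 168.56 × 13% = 21.9128 lb.
Convert to per acre: 21.9128 × 0.404694 = 8.86799 lb.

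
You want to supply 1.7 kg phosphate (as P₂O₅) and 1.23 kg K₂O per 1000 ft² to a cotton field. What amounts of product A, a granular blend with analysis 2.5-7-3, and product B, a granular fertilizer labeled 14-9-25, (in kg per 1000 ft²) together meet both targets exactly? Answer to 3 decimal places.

21.236 kg product A, 2.372 kg product B

Let a = kg of product A, b = kg of product B (per 1000 ft²).
P₂O₅: 0.07·a + 0.09·b = 1.7
K₂O: 0.03·a + 0.25·b = 1.23
Eliminate a: (row1) − 0.07/0.03·(row2) → -0.493333·b = -1.17, so b = 2.37162.
Back-substitute: a = (1.7 − 0.09·2.37162) / 0.07 = 21.23649.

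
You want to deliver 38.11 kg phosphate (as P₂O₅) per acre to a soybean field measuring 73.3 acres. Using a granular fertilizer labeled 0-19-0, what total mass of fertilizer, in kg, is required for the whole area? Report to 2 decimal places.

Product per acre = 38.11 / 19% = 200.579 kg.
Total product = 200.579 × 73.3 = 14702.437 kg.

14702.44 kg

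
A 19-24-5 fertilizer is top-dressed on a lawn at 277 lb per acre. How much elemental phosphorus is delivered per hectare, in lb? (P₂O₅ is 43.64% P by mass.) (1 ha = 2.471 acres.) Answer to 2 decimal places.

71.69 lb P per hectare

P₂O₅ per acre = 277 × 24% = 66.48 lb.
Elemental P = 66.48 × 0.4364 = 29.0119 lb per acre.
Convert to per hectare: 29.0119 × 2.471 = 71.6883 lb.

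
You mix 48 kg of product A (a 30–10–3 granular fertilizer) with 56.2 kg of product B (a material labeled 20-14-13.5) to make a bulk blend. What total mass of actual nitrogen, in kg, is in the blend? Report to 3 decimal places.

N mass = 30%×48 + 20%×56.2 = 25.64 kg.

25.640 kg N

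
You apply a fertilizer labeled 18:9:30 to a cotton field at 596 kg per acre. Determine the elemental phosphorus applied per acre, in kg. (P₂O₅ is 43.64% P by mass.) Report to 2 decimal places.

P₂O₅ per acre = 596 × 9% = 53.64 kg.
Elemental P = 53.64 × 0.4364 = 23.4085 kg per acre.

23.41 kg P per acre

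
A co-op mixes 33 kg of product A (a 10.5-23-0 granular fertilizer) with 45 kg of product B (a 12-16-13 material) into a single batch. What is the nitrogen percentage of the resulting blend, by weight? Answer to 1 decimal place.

Total mass = 33 + 45 = 78 kg.
N mass = 10.5%×33 + 12%×45 = 8.865 kg.
% N = 8.865 / 78 = 11.3654%.

11.4% N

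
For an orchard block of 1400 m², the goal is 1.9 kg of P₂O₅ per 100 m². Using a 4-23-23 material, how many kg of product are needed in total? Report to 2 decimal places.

Product per 100 m² = 1.9 / 23% = 8.26087 kg.
Total product = 8.26087 × 1400 / 100 = 115.652 kg.

115.65 kg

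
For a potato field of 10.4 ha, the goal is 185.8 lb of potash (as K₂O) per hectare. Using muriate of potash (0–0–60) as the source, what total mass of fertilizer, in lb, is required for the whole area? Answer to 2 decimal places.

Product per hectare = 185.8 / 60% = 309.667 lb.
Total product = 309.667 × 10.4 = 3220.533 lb.

3220.53 lb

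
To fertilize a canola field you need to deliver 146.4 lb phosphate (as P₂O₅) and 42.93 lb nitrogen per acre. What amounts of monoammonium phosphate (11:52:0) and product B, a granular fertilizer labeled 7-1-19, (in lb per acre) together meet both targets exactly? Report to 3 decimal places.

278.150 lb monoammonium phosphate, 176.193 lb product B

Per-acre balance (a = monoammonium phosphate, b = product B):
P₂O₅: 0.52·a + 0.01·b = 146.4
N: 0.11·a + 0.07·b = 42.93
Eliminate a: (row1) − 0.52/0.11·(row2) → -0.320909·b = -56.5418, so b = 176.1926.
Back-substitute: a = (146.4 − 0.01·176.1926) / 0.52 = 278.1501.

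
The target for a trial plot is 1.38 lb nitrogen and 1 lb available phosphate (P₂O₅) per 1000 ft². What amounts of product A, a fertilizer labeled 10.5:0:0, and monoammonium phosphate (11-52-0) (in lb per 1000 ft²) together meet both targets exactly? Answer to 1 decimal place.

11.1 lb product A, 1.9 lb monoammonium phosphate

With a, b = lb per 1000 ft² of product A and monoammonium phosphate:
N: 0.105·a + 0.11·b = 1.38
P₂O₅: 0·a + 0.52·b = 1
Solving simultaneously: a = 11.1282, b = 1.92308.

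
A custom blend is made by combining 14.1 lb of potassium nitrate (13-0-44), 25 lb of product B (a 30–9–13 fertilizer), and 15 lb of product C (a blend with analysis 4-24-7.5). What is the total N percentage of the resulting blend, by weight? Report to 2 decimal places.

18.36% N

Total mass = 14.1 + 25 + 15 = 54.1 lb.
N mass = 13%×14.1 + 30%×25 + 4%×15 = 9.933 lb.
% N = 9.933 / 54.1 = 18.3604%.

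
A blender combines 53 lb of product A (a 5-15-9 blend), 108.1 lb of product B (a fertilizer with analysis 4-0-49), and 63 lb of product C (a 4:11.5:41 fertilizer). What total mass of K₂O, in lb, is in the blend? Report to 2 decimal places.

83.57 lb K₂O

K₂O mass = 9%×53 + 49%×108.1 + 41%×63 = 83.569 lb.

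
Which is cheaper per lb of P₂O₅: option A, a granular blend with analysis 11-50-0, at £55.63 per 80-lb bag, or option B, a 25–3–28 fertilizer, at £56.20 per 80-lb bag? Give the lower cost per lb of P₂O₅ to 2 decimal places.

£1.39 per lb P₂O₅ (option A)

option A: P₂O₅ per bag = 80 × 50% = 40 lb; cost = 55.63 / 40 = £1.3908/lb P₂O₅.
option B: P₂O₅ per bag = 80 × 3% = 2.4 lb; cost = 56.20 / 2.4 = £23.4167/lb P₂O₅.
option A is cheaper.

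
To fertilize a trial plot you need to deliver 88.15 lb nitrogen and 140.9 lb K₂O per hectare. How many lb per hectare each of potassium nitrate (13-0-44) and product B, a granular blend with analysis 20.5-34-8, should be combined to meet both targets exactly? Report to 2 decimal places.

Let a = lb of potassium nitrate, b = lb of product B (per hectare).
N: 0.13·a + 0.205·b = 88.15
K₂O: 0.44·a + 0.08·b = 140.9
Solving simultaneously: a = 273.5902, b = 256.504.

273.59 lb potassium nitrate, 256.50 lb product B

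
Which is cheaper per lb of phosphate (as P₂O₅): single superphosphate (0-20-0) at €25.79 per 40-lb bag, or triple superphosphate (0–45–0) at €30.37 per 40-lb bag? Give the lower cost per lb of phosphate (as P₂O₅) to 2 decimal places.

single superphosphate: P₂O₅ per bag = 40 × 20% = 8 lb; cost = 25.79 / 8 = €3.2237/lb P₂O₅.
triple superphosphate: P₂O₅ per bag = 40 × 45% = 18 lb; cost = 30.37 / 18 = €1.6872/lb P₂O₅.
triple superphosphate is cheaper.

€1.69 per lb P₂O₅ (triple superphosphate)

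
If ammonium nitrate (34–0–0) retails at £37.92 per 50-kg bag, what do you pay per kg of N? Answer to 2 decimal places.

N in bag = 50 × 34% = 17 kg.
Cost per kg N = £37.92 / 17 = £2.2306.

£2.23 per kg N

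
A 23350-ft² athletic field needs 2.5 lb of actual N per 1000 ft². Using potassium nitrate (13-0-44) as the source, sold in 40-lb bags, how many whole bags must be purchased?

Product per 1000 ft² = 2.5 / 13% = 19.2308 lb.
Total product = 19.2308 × 23350 / 1000 = 449.038 lb.
Bags = ⌈449.038 / 40⌉ = 12.

12 bags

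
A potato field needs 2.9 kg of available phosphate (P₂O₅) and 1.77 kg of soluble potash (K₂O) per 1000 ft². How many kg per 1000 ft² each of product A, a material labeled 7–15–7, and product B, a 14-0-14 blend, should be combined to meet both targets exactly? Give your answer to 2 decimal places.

Per-1000 ft² balance (a = product A, b = product B):
P₂O₅: 0.15·a + 0·b = 2.9
K₂O: 0.07·a + 0.14·b = 1.77
From row1: a = (2.9 − 0·b) / 0.15.
Into row2: 0.07·(2.9 − 0·b)/0.15 + 0.14·b = 1.77 → b = 2.97619, a = 19.3333.

19.33 kg product A, 2.98 kg product B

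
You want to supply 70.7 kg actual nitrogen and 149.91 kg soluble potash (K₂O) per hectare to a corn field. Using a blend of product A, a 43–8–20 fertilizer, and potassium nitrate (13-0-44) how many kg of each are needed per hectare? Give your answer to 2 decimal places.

With a, b = kg per hectare of product A and potassium nitrate:
N: 0.43·a + 0.13·b = 70.7
K₂O: 0.2·a + 0.44·b = 149.91
Eliminate a: (row1) − 0.43/0.2·(row2) → -0.816·b = -251.606, so b = 308.341.
Back-substitute: a = (70.7 − 0.13·308.341) / 0.43 = 71.1991.

71.20 kg product A, 308.34 kg potassium nitrate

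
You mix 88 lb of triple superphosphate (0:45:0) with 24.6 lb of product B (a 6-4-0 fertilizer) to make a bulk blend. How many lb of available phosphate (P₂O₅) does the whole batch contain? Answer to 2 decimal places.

40.58 lb P₂O₅

P₂O₅ mass = 45%×88 + 4%×24.6 = 40.584 lb.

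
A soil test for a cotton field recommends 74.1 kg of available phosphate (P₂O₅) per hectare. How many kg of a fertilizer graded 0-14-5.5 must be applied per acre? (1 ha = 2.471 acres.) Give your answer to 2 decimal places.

214.20 kg of product per acre

Product per hectare = 74.1 / 14% = 529.286 kg.
Convert to per acre: 529.286 × 0.404694 = 214.199 kg.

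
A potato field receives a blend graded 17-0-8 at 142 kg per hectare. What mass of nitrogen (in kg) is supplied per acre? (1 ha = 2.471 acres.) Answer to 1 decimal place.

nitrogen per hectare = 142 × 17% = 24.14 kg.
Convert to per acre: 24.14 × 0.404694 = 9.76932 kg.

9.8 kg N per acre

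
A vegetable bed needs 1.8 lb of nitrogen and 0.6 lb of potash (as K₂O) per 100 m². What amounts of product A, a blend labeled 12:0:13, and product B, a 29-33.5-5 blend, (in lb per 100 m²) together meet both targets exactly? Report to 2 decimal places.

2.65 lb product A, 5.11 lb product B

With a, b = lb per 100 m² of product A and product B:
N: 0.12·a + 0.29·b = 1.8
K₂O: 0.13·a + 0.05·b = 0.6
Eliminate a: (row1) − 0.12/0.13·(row2) → 0.243846·b = 1.24615, so b = 5.11041.
Back-substitute: a = (1.8 − 0.29·5.11041) / 0.12 = 2.64984.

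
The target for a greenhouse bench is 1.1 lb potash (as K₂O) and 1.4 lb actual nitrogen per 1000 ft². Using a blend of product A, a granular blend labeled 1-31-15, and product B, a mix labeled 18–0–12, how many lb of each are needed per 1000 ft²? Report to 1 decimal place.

1.2 lb product A, 7.7 lb product B

With a, b = lb per 1000 ft² of product A and product B:
K₂O: 0.15·a + 0.12·b = 1.1
N: 0.01·a + 0.18·b = 1.4
Eliminate b: (row1) − 0.12/0.18·(row2) → 0.143333·a = 0.166667, so a = 1.16279.
Then b = (1.4 − 0.01·1.16279) / 0.18 = 7.71318.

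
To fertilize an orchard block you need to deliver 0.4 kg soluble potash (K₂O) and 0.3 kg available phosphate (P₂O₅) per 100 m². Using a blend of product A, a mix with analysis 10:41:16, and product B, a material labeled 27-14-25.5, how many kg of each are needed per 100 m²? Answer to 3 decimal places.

0.250 kg product A, 1.412 kg product B

Per-100 m² balance (a = product A, b = product B):
K₂O: 0.16·a + 0.255·b = 0.4
P₂O₅: 0.41·a + 0.14·b = 0.3
Eliminate a: (row1) − 0.16/0.41·(row2) → 0.200366·b = 0.282927, so b = 1.41205.
Back-substitute: a = (0.4 − 0.255·1.41205) / 0.16 = 0.249544.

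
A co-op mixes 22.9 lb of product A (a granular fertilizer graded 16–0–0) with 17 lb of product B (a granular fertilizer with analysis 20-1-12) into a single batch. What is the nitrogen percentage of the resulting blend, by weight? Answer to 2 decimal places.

17.70% N

Total mass = 22.9 + 17 = 39.9 lb.
N mass = 16%×22.9 + 20%×17 = 7.064 lb.
% N = 7.064 / 39.9 = 17.7043%.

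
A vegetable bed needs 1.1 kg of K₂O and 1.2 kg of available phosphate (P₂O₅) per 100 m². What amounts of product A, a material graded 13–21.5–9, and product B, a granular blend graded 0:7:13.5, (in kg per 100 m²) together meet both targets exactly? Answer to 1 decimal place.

Let a = kg of product A, b = kg of product B (per 100 m²).
K₂O: 0.09·a + 0.135·b = 1.1
P₂O₅: 0.215·a + 0.07·b = 1.2
Eliminate b: (row1) − 0.135/0.07·(row2) → -0.324643·a = -1.21429, so a = 3.74037.
Then b = (1.2 − 0.215·3.74037) / 0.07 = 5.65457.

3.7 kg product A, 5.7 kg product B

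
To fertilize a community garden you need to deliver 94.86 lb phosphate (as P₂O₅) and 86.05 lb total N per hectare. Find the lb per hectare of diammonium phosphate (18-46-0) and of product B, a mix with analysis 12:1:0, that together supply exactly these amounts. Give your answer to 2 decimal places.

197.05 lb diammonium phosphate, 421.50 lb product B

Per-hectare balance (a = diammonium phosphate, b = product B):
P₂O₅: 0.46·a + 0.01·b = 94.86
N: 0.18·a + 0.12·b = 86.05
Solving simultaneously: a = 197.054, b = 421.502.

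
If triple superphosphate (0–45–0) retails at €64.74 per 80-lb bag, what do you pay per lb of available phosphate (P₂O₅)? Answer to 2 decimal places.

€1.80 per lb P₂O₅

P₂O₅ in bag = 80 × 45% = 36 lb.
Cost per lb P₂O₅ = €64.74 / 36 = €1.7983.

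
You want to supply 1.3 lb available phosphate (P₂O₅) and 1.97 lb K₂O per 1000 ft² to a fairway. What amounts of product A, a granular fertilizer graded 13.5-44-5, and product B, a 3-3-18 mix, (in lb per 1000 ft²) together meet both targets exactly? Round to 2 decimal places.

2.25 lb product A, 10.32 lb product B

Per-1000 ft² balance (a = product A, b = product B):
P₂O₅: 0.44·a + 0.03·b = 1.3
K₂O: 0.05·a + 0.18·b = 1.97
Eliminate b: (row1) − 0.03/0.18·(row2) → 0.431667·a = 0.971667, so a = 2.25097.
Then b = (1.97 − 0.05·2.25097) / 0.18 = 10.3192.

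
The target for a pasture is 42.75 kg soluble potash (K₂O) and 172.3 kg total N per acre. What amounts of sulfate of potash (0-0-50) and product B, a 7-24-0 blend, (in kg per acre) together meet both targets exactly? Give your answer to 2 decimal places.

With a, b = kg per acre of sulfate of potash and product B:
K₂O: 0.5·a + 0·b = 42.75
N: 0·a + 0.07·b = 172.3
Solving simultaneously: a = 85.5, b = 2461.429.

85.50 kg sulfate of potash, 2461.43 kg product B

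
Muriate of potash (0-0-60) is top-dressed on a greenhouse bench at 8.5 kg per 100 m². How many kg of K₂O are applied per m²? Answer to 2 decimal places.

0.05 kg K₂O per sq m

K₂O per 100 m² = 8.5 × 60% = 5.1 kg.
Convert to per m²: 5.1 × 0.01 = 0.051 kg.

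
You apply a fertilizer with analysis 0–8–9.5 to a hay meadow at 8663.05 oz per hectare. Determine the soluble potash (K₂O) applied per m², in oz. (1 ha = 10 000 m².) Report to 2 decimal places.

K₂O per hectare = 8663.05 × 9.5% = 822.99 oz.
Convert to per m²: 822.99 × 0.0001 = 0.082299 oz.

0.08 oz K₂O per sq m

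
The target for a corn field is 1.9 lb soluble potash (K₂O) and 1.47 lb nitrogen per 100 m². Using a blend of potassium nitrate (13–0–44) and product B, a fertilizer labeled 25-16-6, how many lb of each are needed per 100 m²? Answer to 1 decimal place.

3.8 lb potassium nitrate, 3.9 lb product B

Let a = lb of potassium nitrate, b = lb of product B (per 100 m²).
K₂O: 0.44·a + 0.06·b = 1.9
N: 0.13·a + 0.25·b = 1.47
From row1: a = (1.9 − 0.06·b) / 0.44.
Into row2: 0.13·(1.9 − 0.06·b)/0.44 + 0.25·b = 1.47 → b = 3.91194, a = 3.78474.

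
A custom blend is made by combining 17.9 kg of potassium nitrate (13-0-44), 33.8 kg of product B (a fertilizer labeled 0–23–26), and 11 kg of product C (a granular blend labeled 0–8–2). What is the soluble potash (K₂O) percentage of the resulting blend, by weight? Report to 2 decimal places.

Total mass = 17.9 + 33.8 + 11 = 62.7 kg.
K₂O mass = 44%×17.9 + 26%×33.8 + 2%×11 = 16.884 kg.
% K₂O = 16.884 / 62.7 = 26.9282%.

26.93% K₂O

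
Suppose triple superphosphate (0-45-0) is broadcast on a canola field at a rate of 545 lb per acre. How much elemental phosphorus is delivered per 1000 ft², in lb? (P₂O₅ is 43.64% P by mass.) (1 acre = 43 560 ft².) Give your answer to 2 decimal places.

2.46 lb P per thousand sq ft

P₂O₅ per acre = 545 × 45% = 245.25 lb.
Elemental P = 245.25 × 0.4364 = 107.027 lb per acre.
Convert to per 1000 ft²: 107.027 × 0.0229568 = 2.457 lb.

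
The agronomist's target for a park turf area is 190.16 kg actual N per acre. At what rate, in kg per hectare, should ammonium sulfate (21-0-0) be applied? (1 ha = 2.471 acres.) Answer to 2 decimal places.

2237.55 kg of product per hectare

Product per acre = 190.16 / 21% = 905.524 kg.
Convert to per hectare: 905.524 × 2.471 = 2237.549 kg.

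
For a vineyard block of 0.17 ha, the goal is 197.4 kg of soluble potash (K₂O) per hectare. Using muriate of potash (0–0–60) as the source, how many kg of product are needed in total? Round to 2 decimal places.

55.93 kg

Product per hectare = 197.4 / 60% = 329 kg.
Total product = 329 × 0.17 = 55.93 kg.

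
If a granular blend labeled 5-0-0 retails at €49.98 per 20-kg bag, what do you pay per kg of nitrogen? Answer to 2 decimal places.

€49.98 per kg N

N in bag = 20 × 5% = 1 kg.
Cost per kg N = €49.98 / 1 = €49.9800.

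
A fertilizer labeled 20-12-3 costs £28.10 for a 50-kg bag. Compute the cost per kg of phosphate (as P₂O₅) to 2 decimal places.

£4.68 per kg P₂O₅

P₂O₅ in bag = 50 × 12% = 6 kg.
Cost per kg P₂O₅ = £28.10 / 6 = £4.6833.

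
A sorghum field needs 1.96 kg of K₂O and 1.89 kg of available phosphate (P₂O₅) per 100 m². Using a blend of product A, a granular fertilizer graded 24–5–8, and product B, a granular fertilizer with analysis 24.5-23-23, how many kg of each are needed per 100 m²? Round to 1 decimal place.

2.3 kg product A, 7.7 kg product B

With a, b = kg per 100 m² of product A and product B:
K₂O: 0.08·a + 0.23·b = 1.96
P₂O₅: 0.05·a + 0.23·b = 1.89
Eliminate b: (row1) − 0.23/0.23·(row2) → 0.03·a = 0.07, so a = 2.33333.
Then b = (1.89 − 0.05·2.33333) / 0.23 = 7.71014.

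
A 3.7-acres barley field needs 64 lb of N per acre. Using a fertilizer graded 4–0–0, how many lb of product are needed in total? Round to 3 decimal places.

Product per acre = 64 / 4% = 1600 lb.
Total product = 1600 × 3.7 = 5920 lb.

5920.000 lb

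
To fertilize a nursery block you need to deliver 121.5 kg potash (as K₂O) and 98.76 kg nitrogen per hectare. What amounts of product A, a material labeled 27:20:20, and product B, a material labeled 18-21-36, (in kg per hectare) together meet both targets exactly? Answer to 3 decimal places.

With a, b = kg per hectare of product A and product B:
K₂O: 0.2·a + 0.36·b = 121.5
N: 0.27·a + 0.18·b = 98.76
Eliminate a: (row1) − 0.2/0.27·(row2) → 0.226667·b = 48.3444, so b = 213.2843.
Back-substitute: a = (121.5 − 0.36·213.2843) / 0.2 = 223.5882.

223.588 kg product A, 213.284 kg product B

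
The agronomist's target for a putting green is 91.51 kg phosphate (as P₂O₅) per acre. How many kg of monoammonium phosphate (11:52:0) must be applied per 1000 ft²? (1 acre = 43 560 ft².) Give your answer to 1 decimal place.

Product per acre = 91.51 / 52% = 175.981 kg.
Convert to per 1000 ft²: 175.981 × 0.0229568 = 4.03996 kg.

4.0 kg of product per thousand sq ft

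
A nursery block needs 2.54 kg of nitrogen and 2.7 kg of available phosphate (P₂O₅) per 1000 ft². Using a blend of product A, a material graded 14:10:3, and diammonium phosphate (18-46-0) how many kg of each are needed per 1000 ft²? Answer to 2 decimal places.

14.71 kg product A, 2.67 kg diammonium phosphate

With a, b = kg per 1000 ft² of product A and diammonium phosphate:
N: 0.14·a + 0.18·b = 2.54
P₂O₅: 0.1·a + 0.46·b = 2.7
Eliminate a: (row1) − 0.14/0.1·(row2) → -0.464·b = -1.24, so b = 2.67241.
Back-substitute: a = (2.54 − 0.18·2.67241) / 0.14 = 14.7069.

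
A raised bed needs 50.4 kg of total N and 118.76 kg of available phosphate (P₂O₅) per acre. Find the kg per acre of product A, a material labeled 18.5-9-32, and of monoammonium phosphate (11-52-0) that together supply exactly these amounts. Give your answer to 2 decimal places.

With a, b = kg per acre of product A and monoammonium phosphate:
N: 0.185·a + 0.11·b = 50.4
P₂O₅: 0.09·a + 0.52·b = 118.76
Solving simultaneously: a = 152.311, b = 202.023.

152.31 kg product A, 202.02 kg monoammonium phosphate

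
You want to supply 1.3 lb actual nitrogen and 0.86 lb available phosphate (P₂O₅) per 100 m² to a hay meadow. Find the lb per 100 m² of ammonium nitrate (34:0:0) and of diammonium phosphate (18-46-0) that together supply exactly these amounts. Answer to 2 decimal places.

Let a = lb of ammonium nitrate, b = lb of diammonium phosphate (per 100 m²).
N: 0.34·a + 0.18·b = 1.3
P₂O₅: 0·a + 0.46·b = 0.86
Solving simultaneously: a = 2.83376, b = 1.86957.

2.83 lb ammonium nitrate, 1.87 lb diammonium phosphate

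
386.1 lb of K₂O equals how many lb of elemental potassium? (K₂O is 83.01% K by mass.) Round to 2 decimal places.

320.50 lb K

K = 386.1 × 0.8301 = 320.502 lb.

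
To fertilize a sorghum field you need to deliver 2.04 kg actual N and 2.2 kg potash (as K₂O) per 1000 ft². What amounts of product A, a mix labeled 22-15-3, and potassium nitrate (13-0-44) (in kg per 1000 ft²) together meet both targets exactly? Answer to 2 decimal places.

6.58 kg product A, 4.55 kg potassium nitrate

Let a = kg of product A, b = kg of potassium nitrate (per 1000 ft²).
N: 0.22·a + 0.13·b = 2.04
K₂O: 0.03·a + 0.44·b = 2.2
Eliminate a: (row1) − 0.22/0.03·(row2) → -3.09667·b = -14.0933, so b = 4.55113.
Back-substitute: a = (2.04 − 0.13·4.55113) / 0.22 = 6.58342.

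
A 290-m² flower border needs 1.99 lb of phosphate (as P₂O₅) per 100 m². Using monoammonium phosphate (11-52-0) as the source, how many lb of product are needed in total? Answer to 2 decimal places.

Product per 100 m² = 1.99 / 52% = 3.82692 lb.
Total product = 3.82692 × 290 / 100 = 11.0981 lb.

11.10 lb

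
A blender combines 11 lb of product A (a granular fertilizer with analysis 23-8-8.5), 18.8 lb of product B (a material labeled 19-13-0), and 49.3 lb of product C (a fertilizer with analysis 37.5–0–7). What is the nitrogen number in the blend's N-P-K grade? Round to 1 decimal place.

Total mass = 11 + 18.8 + 49.3 = 79.1 lb.
N mass = 23%×11 + 19%×18.8 + 37.5%×49.3 = 24.5895 lb.
% N = 24.5895 / 79.1 = 31.0866%.

31.1% N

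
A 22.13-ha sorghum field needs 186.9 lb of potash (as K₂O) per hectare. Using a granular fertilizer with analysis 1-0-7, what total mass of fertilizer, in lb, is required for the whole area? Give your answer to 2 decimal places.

Product per hectare = 186.9 / 7% = 2670 lb.
Total product = 2670 × 22.13 = 59087.1 lb.

59087.10 lb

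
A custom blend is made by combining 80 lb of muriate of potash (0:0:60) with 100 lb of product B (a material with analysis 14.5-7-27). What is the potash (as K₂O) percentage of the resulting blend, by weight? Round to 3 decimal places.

Total mass = 80 + 100 = 180 lb.
K₂O mass = 60%×80 + 27%×100 = 75 lb.
% K₂O = 75 / 180 = 41.6667%.

41.667% K₂O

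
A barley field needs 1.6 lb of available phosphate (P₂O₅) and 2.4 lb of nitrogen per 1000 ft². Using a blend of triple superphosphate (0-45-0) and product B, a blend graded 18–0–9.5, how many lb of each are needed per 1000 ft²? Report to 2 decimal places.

With a, b = lb per 1000 ft² of triple superphosphate and product B:
P₂O₅: 0.45·a + 0·b = 1.6
N: 0·a + 0.18·b = 2.4
Solving simultaneously: a = 3.55556, b = 13.3333.

3.56 lb triple superphosphate, 13.33 lb product B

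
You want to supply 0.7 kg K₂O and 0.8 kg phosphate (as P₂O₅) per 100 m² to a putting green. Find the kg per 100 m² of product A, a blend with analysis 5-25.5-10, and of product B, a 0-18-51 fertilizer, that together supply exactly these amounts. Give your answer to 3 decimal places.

With a, b = kg per 100 m² of product A and product B:
K₂O: 0.1·a + 0.51·b = 0.7
P₂O₅: 0.255·a + 0.18·b = 0.8
Solving simultaneously: a = 2.51673, b = 0.879072.

2.517 kg product A, 0.879 kg product B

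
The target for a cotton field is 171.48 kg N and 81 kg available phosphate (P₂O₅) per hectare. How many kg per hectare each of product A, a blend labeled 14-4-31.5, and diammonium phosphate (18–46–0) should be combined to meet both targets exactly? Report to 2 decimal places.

With a, b = kg per hectare of product A and diammonium phosphate:
N: 0.14·a + 0.18·b = 171.48
P₂O₅: 0.04·a + 0.46·b = 81
Solving simultaneously: a = 1124.1399, b = 78.3357.

1124.14 kg product A, 78.34 kg diammonium phosphate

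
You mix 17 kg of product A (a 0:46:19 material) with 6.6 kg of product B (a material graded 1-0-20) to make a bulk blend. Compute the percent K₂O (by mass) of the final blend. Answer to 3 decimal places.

Total mass = 17 + 6.6 = 23.6 kg.
K₂O mass = 19%×17 + 20%×6.6 = 4.55 kg.
% K₂O = 4.55 / 23.6 = 19.2797%.

19.280% K₂O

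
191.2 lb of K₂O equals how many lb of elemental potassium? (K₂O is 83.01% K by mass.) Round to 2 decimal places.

158.72 lb K

K = 191.2 × 0.8301 = 158.715 lb.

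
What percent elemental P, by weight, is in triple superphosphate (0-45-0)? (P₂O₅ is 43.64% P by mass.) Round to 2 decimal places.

%P = 45 × 0.4364 = 19.638%.

19.64% P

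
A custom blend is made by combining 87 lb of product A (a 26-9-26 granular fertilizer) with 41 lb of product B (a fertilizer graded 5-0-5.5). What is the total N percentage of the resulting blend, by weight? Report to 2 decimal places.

Total mass = 87 + 41 = 128 lb.
N mass = 26%×87 + 5%×41 = 24.67 lb.
% N = 24.67 / 128 = 19.2734%.

19.27% N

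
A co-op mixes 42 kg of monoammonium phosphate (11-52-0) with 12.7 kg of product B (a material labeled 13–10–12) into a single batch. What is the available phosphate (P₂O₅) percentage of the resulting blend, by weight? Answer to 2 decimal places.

42.25% P₂O₅

Total mass = 42 + 12.7 = 54.7 kg.
P₂O₅ mass = 52%×42 + 10%×12.7 = 23.11 kg.
% P₂O₅ = 23.11 / 54.7 = 42.2486%.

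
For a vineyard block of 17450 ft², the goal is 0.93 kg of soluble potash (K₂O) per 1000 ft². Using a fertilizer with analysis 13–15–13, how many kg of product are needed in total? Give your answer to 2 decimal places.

124.83 kg

Product per 1000 ft² = 0.93 / 13% = 7.15385 kg.
Total product = 7.15385 × 17450 / 1000 = 124.8346 kg.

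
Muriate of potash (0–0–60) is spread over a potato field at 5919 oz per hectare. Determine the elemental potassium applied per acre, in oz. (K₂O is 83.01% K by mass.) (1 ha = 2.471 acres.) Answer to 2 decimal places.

1193.05 oz K per acre

K₂O per hectare = 5919 × 60% = 3551.4 oz.
Elemental K = 3551.4 × 0.8301 = 2948.02 oz per hectare.
Convert to per acre: 2948.02 × 0.404694 = 1193.046 oz.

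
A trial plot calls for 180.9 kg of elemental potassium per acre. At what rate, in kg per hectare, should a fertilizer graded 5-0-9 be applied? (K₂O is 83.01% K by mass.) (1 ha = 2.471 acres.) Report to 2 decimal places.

5983.27 kg of product per hectare

As K₂O: 180.9 / 0.8301 = 217.926 kg per acre.
Product per acre = 217.926 / 9% = 2421.4 kg.
Convert to per hectare: 2421.4 × 2.471 = 5983.267 kg.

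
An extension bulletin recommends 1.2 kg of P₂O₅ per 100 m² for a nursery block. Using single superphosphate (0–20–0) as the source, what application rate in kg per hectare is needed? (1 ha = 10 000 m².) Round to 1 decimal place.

600.0 kg of product per hectare

Product per 100 m² = 1.2 / 20% = 6 kg.
Convert to per hectare: 6 × 100 = 600 kg.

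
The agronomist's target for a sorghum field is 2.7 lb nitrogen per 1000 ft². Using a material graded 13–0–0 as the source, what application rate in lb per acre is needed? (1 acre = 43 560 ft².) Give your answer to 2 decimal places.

Product per 1000 ft² = 2.7 / 13% = 20.7692 lb.
Convert to per acre: 20.7692 × 43.56 = 904.708 lb.

904.71 lb of product per acre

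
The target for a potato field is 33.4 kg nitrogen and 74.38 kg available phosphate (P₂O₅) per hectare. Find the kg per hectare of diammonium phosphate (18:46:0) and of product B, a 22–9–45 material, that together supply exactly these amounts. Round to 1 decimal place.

Let a = kg of diammonium phosphate, b = kg of product B (per hectare).
N: 0.18·a + 0.22·b = 33.4
P₂O₅: 0.46·a + 0.09·b = 74.38
Eliminate b: (row1) − 0.22/0.09·(row2) → -0.944444·a = -148.418, so a = 157.148.
Then b = (74.38 − 0.46·157.148) / 0.09 = 23.2424.

157.1 kg diammonium phosphate, 23.2 kg product B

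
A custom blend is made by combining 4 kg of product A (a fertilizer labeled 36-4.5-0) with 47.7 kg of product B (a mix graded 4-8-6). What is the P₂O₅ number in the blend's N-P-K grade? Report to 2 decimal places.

Total mass = 4 + 47.7 = 51.7 kg.
P₂O₅ mass = 4.5%×4 + 8%×47.7 = 3.996 kg.
% P₂O₅ = 3.996 / 51.7 = 7.72921%.

7.73% P₂O₅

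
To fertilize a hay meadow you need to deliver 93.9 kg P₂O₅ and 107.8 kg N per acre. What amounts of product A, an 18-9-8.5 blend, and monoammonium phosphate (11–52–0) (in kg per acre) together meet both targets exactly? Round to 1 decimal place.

546.3 kg product A, 86.0 kg monoammonium phosphate

Per-acre balance (a = product A, b = monoammonium phosphate):
P₂O₅: 0.09·a + 0.52·b = 93.9
N: 0.18·a + 0.11·b = 107.8
Eliminate b: (row1) − 0.52/0.11·(row2) → -0.760909·a = -415.7, so a = 546.32.
Then b = (107.8 − 0.18·546.32) / 0.11 = 86.0215.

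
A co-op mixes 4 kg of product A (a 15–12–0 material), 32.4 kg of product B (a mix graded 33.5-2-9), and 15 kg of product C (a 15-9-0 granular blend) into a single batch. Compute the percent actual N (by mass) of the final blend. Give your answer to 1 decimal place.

26.7% N

Total mass = 4 + 32.4 + 15 = 51.4 kg.
N mass = 15%×4 + 33.5%×32.4 + 15%×15 = 13.704 kg.
% N = 13.704 / 51.4 = 26.6615%.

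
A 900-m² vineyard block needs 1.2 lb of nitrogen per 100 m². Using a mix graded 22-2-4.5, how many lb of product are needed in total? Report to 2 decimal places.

Product per 100 m² = 1.2 / 22% = 5.45455 lb.
Total product = 5.45455 × 900 / 100 = 49.0909 lb.

49.09 lb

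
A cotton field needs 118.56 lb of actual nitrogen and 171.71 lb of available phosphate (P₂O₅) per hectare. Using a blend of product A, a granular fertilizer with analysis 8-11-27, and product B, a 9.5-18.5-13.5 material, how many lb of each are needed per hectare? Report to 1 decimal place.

1292.2 lb product A, 159.8 lb product B

Let a = lb of product A, b = lb of product B (per hectare).
N: 0.08·a + 0.095·b = 118.56
P₂O₅: 0.11·a + 0.185·b = 171.71
From row1: a = (118.56 − 0.095·b) / 0.08.
Into row2: 0.11·(118.56 − 0.095·b)/0.08 + 0.185·b = 171.71 → b = 159.816, a = 1292.22.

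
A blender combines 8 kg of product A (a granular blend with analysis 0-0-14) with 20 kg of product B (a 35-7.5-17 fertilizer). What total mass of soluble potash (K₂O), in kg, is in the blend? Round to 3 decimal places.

4.520 kg K₂O

K₂O mass = 14%×8 + 17%×20 = 4.52 kg.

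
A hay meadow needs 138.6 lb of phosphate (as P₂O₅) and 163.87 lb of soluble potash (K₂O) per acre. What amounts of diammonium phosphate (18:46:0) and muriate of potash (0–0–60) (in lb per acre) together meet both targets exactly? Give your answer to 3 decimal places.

301.304 lb diammonium phosphate, 273.117 lb muriate of potash

Let a = lb of diammonium phosphate, b = lb of muriate of potash (per acre).
P₂O₅: 0.46·a + 0·b = 138.6
K₂O: 0·a + 0.6·b = 163.87
Solving simultaneously: a = 301.3043, b = 273.1167.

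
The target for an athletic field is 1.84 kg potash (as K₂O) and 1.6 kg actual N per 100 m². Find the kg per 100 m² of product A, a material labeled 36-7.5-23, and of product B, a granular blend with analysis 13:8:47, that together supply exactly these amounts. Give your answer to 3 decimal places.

With a, b = kg per 100 m² of product A and product B:
K₂O: 0.23·a + 0.47·b = 1.84
N: 0.36·a + 0.13·b = 1.6
Eliminate a: (row1) − 0.23/0.36·(row2) → 0.386944·b = 0.817778, so b = 2.11342.
Back-substitute: a = (1.84 − 0.47·2.11342) / 0.23 = 3.68126.

3.681 kg product A, 2.113 kg product B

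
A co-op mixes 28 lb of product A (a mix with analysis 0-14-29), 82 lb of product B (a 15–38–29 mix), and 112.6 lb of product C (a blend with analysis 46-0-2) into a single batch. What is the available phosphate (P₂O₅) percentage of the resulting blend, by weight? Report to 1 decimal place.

15.8% P₂O₅

Total mass = 28 + 82 + 112.6 = 222.6 lb.
P₂O₅ mass = 14%×28 + 38%×82 + 0%×112.6 = 35.08 lb.
% P₂O₅ = 35.08 / 222.6 = 15.7592%.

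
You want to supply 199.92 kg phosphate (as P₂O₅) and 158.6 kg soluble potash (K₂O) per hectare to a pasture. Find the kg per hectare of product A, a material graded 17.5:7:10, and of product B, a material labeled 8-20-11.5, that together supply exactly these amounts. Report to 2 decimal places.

730.48 kg product A, 743.93 kg product B

With a, b = kg per hectare of product A and product B:
P₂O₅: 0.07·a + 0.2·b = 199.92
K₂O: 0.1·a + 0.115·b = 158.6
Eliminate a: (row1) − 0.07/0.1·(row2) → 0.1195·b = 88.9, so b = 743.933.
Back-substitute: a = (199.92 − 0.2·743.933) / 0.07 = 730.477.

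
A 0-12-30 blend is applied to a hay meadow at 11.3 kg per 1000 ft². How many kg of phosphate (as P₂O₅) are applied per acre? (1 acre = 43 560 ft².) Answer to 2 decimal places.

59.07 kg P₂O₅ per acre

P₂O₅ per 1000 ft² = 11.3 × 12% = 1.356 kg.
Convert to per acre: 1.356 × 43.56 = 59.0674 kg.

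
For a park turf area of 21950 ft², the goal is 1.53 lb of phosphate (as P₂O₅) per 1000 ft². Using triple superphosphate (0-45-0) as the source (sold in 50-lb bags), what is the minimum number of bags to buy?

2 bags

Product per 1000 ft² = 1.53 / 45% = 3.4 lb.
Total product = 3.4 × 21950 / 1000 = 74.63 lb.
Bags = ⌈74.63 / 50⌉ = 2.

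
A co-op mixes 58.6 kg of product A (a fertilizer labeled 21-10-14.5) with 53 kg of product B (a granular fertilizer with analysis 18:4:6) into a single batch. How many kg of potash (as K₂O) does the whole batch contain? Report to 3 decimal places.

K₂O mass = 14.5%×58.6 + 6%×53 = 11.677 kg.

11.677 kg K₂O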